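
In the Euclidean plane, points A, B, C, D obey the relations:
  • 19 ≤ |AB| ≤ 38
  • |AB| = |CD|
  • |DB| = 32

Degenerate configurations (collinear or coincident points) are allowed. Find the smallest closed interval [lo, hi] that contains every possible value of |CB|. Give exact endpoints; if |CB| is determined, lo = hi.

|CB| ∈ [0, 70]  (≈ [0.0000, 70.0000])

|AB| ∈ [19, 38]
|BD| ∈ {32}
|CD| ∈ [19, 38]
|AD| ∈ [0, 70]
|BC| ∈ [0, 70]
|AC| ∈ [0, 108]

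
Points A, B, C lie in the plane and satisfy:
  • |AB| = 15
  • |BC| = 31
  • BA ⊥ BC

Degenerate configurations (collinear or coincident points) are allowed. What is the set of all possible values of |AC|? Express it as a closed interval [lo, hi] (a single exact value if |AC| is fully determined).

|AB| ∈ {15}
|BC| ∈ {31}
|AC| ∈ {√(1186)}

|AC| = √(1186)  (≈ 34.4384)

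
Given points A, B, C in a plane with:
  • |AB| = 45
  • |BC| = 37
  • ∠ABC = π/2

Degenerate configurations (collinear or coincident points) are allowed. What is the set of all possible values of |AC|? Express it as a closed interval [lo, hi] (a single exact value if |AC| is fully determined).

|AC| = √(3394)  (≈ 58.2580)

|AB| ∈ {45}
|BC| ∈ {37}
|AC| ∈ {√(3394)}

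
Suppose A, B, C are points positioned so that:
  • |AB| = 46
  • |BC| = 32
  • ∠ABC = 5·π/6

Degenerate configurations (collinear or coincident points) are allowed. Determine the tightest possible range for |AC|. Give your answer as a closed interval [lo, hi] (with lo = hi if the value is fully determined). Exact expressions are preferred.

|AB| ∈ {46}
|BC| ∈ {32}
|AC| ∈ {2·√(368·√(3) + 785)}

|AC| = 2·√(368·√(3) + 785)  (≈ 75.4293)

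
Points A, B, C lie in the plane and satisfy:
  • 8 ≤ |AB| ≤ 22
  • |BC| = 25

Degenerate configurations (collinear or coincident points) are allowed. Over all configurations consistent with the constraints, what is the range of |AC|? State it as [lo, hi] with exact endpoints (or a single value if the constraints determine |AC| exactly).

|AB| ∈ [8, 22]
|BC| ∈ {25}
|AC| ∈ [3, 47]

|AC| ∈ [3, 47]  (≈ [3.0000, 47.0000])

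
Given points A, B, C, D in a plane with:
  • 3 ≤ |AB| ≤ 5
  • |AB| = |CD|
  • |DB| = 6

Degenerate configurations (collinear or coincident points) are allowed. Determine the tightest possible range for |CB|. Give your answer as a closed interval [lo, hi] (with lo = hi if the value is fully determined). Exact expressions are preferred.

|AB| ∈ [3, 5]
|BD| ∈ {6}
|CD| ∈ [3, 5]
|AD| ∈ [1, 11]
|BC| ∈ [1, 11]
|AC| ∈ [0, 16]

|CB| ∈ [1, 11]  (≈ [1.0000, 11.0000])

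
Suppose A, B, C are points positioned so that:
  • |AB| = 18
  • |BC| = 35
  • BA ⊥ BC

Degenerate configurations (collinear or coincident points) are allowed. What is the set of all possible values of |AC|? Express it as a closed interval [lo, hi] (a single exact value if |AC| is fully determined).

|AC| = √(1549)  (≈ 39.3573)

|AB| ∈ {18}
|BC| ∈ {35}
|AC| ∈ {√(1549)}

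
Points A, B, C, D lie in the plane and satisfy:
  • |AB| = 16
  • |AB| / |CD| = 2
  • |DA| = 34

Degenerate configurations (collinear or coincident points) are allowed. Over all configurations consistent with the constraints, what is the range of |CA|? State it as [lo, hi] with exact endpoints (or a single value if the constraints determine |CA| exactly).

|AB| ∈ {16}
|AD| ∈ {34}
|CD| ∈ {8}
|BD| ∈ [18, 50]
|AC| ∈ [26, 42]
|BC| ∈ [10, 58]

|CA| ∈ [26, 42]  (≈ [26.0000, 42.0000])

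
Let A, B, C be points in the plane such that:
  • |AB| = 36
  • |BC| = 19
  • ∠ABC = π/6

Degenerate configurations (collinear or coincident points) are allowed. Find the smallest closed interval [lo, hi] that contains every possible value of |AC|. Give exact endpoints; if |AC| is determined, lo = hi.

|AC| = √(1657 - 684·√(3))  (≈ 21.7319)

|AB| ∈ {36}
|BC| ∈ {19}
|AC| ∈ {√(1657 - 684·√(3))}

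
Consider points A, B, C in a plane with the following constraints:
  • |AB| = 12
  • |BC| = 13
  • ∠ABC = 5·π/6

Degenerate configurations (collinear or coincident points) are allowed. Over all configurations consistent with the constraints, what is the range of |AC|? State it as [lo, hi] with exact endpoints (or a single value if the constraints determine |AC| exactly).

|AB| ∈ {12}
|BC| ∈ {13}
|AC| ∈ {√(156·√(3) + 313)}

|AC| = √(156·√(3) + 313)  (≈ 24.1495)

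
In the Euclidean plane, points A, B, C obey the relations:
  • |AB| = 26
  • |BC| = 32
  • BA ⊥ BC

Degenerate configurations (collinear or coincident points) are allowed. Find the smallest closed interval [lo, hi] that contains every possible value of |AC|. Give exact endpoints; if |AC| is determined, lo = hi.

|AC| = 10·√(17)  (≈ 41.2311)

|AB| ∈ {26}
|BC| ∈ {32}
|AC| ∈ {10·√(17)}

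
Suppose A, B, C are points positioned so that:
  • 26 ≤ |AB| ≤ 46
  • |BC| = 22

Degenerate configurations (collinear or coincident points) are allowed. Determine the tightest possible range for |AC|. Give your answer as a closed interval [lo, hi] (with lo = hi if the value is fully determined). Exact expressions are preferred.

|AB| ∈ [26, 46]
|BC| ∈ {22}
|AC| ∈ [4, 68]

|AC| ∈ [4, 68]  (≈ [4.0000, 68.0000])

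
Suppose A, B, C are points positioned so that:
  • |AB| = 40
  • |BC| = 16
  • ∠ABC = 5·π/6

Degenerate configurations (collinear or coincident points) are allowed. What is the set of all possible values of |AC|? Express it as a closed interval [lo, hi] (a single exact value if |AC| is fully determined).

|AC| = 8·√(10·√(3) + 29)  (≈ 54.4473)

|AB| ∈ {40}
|BC| ∈ {16}
|AC| ∈ {8·√(10·√(3) + 29)}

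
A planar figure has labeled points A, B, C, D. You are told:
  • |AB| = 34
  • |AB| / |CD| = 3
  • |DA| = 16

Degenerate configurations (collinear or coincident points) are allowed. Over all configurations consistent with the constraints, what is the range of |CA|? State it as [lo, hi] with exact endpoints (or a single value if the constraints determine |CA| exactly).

|AB| ∈ {34}
|AD| ∈ {16}
|CD| ∈ {34/3}
|BD| ∈ [18, 50]
|AC| ∈ [14/3, 82/3]
|BC| ∈ [20/3, 184/3]

|CA| ∈ [14/3, 82/3]  (≈ [4.6667, 27.3333])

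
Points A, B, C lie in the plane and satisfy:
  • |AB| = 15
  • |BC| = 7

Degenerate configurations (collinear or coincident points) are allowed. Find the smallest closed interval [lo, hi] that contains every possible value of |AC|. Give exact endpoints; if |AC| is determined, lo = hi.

|AC| ∈ [8, 22]  (≈ [8.0000, 22.0000])

|AB| ∈ {15}
|BC| ∈ {7}
|AC| ∈ [8, 22]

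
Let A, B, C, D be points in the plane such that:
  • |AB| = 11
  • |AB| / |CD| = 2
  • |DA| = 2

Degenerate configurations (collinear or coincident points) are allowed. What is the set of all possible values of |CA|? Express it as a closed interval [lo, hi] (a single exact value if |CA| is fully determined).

|CA| ∈ [7/2, 15/2]  (≈ [3.5000, 7.5000])

|AB| ∈ {11}
|AD| ∈ {2}
|CD| ∈ {11/2}
|BD| ∈ [9, 13]
|AC| ∈ [7/2, 15/2]
|BC| ∈ [7/2, 37/2]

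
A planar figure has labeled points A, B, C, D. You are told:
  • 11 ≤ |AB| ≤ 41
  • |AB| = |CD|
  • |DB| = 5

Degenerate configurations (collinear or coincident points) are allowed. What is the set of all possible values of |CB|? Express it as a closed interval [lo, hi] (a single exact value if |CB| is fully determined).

|CB| ∈ [6, 46]  (≈ [6.0000, 46.0000])

|AB| ∈ [11, 41]
|BD| ∈ {5}
|CD| ∈ [11, 41]
|AD| ∈ [6, 46]
|BC| ∈ [6, 46]
|AC| ∈ [0, 87]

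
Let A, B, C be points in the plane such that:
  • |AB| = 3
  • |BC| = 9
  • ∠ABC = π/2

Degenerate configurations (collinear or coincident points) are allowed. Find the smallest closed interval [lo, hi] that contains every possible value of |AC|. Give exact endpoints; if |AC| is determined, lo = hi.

|AB| ∈ {3}
|BC| ∈ {9}
|AC| ∈ {3·√(10)}

|AC| = 3·√(10)  (≈ 9.4868)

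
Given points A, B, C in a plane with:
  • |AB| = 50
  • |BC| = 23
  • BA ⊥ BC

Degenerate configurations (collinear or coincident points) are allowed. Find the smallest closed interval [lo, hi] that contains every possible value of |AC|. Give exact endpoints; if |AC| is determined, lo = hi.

|AB| ∈ {50}
|BC| ∈ {23}
|AC| ∈ {√(3029)}

|AC| = √(3029)  (≈ 55.0364)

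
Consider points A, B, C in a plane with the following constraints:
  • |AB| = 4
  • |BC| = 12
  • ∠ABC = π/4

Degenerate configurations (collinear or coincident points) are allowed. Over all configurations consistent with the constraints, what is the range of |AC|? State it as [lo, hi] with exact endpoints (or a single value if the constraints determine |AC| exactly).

|AC| = 4·√(10 - 3·√(2))  (≈ 9.5978)

|AB| ∈ {4}
|BC| ∈ {12}
|AC| ∈ {4·√(10 - 3·√(2))}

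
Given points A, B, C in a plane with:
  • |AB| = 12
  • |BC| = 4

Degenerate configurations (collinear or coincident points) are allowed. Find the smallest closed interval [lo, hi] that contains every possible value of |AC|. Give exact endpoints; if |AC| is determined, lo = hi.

|AC| ∈ [8, 16]  (≈ [8.0000, 16.0000])

|AB| ∈ {12}
|BC| ∈ {4}
|AC| ∈ [8, 16]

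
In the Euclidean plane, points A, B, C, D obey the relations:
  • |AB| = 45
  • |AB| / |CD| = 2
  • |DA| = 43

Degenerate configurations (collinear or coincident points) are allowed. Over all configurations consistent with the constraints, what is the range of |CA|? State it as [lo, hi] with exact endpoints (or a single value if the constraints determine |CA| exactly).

|AB| ∈ {45}
|AD| ∈ {43}
|CD| ∈ {45/2}
|BD| ∈ [2, 88]
|AC| ∈ [41/2, 131/2]
|BC| ∈ [0, 221/2]

|CA| ∈ [41/2, 131/2]  (≈ [20.5000, 65.5000])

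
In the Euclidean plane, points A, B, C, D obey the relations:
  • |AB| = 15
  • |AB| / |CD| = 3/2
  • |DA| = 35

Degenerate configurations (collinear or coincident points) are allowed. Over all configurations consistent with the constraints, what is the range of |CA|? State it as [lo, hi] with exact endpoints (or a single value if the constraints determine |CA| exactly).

|CA| ∈ [25, 45]  (≈ [25.0000, 45.0000])

|AB| ∈ {15}
|AD| ∈ {35}
|CD| ∈ {10}
|BD| ∈ [20, 50]
|AC| ∈ [25, 45]
|BC| ∈ [10, 60]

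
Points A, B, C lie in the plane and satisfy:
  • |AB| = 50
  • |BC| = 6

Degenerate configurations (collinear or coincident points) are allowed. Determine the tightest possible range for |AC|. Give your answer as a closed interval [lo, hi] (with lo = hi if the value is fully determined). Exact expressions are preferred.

|AB| ∈ {50}
|BC| ∈ {6}
|AC| ∈ [44, 56]

|AC| ∈ [44, 56]  (≈ [44.0000, 56.0000])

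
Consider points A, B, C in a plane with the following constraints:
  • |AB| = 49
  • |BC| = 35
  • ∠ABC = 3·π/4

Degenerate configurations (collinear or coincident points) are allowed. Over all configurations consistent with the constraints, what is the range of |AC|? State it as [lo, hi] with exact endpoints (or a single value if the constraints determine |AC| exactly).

|AB| ∈ {49}
|BC| ∈ {35}
|AC| ∈ {7·√(35·√(2) + 74)}

|AC| = 7·√(35·√(2) + 74)  (≈ 77.7906)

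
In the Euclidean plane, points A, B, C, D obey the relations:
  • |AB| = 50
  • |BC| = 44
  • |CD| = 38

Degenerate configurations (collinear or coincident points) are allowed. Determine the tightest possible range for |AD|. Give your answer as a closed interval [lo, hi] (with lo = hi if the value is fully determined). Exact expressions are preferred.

|AD| ∈ [0, 132]  (≈ [0.0000, 132.0000])

|AB| ∈ {50}
|BC| ∈ {44}
|CD| ∈ {38}
|AC| ∈ [6, 94]
|BD| ∈ [6, 82]
|AD| ∈ [0, 132]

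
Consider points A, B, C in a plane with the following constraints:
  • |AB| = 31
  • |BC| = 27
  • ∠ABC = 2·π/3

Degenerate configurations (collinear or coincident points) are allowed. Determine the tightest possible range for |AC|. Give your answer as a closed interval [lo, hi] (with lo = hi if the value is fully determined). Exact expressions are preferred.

|AB| ∈ {31}
|BC| ∈ {27}
|AC| ∈ {19·√(7)}

|AC| = 19·√(7)  (≈ 50.2693)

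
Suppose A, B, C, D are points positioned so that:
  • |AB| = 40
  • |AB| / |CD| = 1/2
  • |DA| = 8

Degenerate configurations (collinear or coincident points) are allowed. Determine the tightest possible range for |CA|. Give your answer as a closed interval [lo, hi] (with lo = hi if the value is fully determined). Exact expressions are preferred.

|CA| ∈ [72, 88]  (≈ [72.0000, 88.0000])

|AB| ∈ {40}
|AD| ∈ {8}
|CD| ∈ {80}
|BD| ∈ [32, 48]
|AC| ∈ [72, 88]
|BC| ∈ [32, 128]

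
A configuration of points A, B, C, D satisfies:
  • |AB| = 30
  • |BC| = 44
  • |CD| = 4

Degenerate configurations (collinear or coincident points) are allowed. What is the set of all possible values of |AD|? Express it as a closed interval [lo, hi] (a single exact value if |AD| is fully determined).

|AB| ∈ {30}
|BC| ∈ {44}
|CD| ∈ {4}
|AC| ∈ [14, 74]
|BD| ∈ [40, 48]
|AD| ∈ [10, 78]

|AD| ∈ [10, 78]  (≈ [10.0000, 78.0000])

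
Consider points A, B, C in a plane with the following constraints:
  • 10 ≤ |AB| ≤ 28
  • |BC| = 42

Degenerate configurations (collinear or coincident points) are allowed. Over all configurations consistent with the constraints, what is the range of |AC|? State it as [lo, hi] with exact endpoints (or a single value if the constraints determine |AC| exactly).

|AC| ∈ [14, 70]  (≈ [14.0000, 70.0000])

|AB| ∈ [10, 28]
|BC| ∈ {42}
|AC| ∈ [14, 70]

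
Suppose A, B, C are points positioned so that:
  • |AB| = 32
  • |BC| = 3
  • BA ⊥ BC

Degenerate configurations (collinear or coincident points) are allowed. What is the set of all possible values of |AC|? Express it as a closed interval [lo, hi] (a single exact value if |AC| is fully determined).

|AC| = √(1033)  (≈ 32.1403)

|AB| ∈ {32}
|BC| ∈ {3}
|AC| ∈ {√(1033)}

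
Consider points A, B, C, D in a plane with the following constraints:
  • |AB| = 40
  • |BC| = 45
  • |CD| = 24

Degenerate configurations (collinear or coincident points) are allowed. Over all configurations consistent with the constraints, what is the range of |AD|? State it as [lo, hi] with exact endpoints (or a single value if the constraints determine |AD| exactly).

|AB| ∈ {40}
|BC| ∈ {45}
|CD| ∈ {24}
|AC| ∈ [5, 85]
|BD| ∈ [21, 69]
|AD| ∈ [0, 109]

|AD| ∈ [0, 109]  (≈ [0.0000, 109.0000])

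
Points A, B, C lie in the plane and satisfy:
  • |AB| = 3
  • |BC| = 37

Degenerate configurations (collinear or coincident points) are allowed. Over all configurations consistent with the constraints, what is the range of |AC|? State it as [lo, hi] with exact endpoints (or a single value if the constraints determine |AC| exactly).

|AC| ∈ [34, 40]  (≈ [34.0000, 40.0000])

|AB| ∈ {3}
|BC| ∈ {37}
|AC| ∈ [34, 40]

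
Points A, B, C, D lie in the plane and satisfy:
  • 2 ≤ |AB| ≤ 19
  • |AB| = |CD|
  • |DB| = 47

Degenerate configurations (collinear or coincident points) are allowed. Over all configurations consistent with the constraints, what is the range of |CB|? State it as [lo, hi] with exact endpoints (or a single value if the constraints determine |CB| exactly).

|AB| ∈ [2, 19]
|BD| ∈ {47}
|CD| ∈ [2, 19]
|AD| ∈ [28, 66]
|BC| ∈ [28, 66]
|AC| ∈ [9, 85]

|CB| ∈ [28, 66]  (≈ [28.0000, 66.0000])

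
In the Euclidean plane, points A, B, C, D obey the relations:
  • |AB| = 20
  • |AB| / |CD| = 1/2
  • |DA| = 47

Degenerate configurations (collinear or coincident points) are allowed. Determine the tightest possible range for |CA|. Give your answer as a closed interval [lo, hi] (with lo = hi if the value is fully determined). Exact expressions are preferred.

|CA| ∈ [7, 87]  (≈ [7.0000, 87.0000])

|AB| ∈ {20}
|AD| ∈ {47}
|CD| ∈ {40}
|BD| ∈ [27, 67]
|AC| ∈ [7, 87]
|BC| ∈ [0, 107]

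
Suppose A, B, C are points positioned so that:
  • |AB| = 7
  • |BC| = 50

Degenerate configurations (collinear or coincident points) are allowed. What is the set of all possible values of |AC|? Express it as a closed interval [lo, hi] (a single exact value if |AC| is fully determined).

|AB| ∈ {7}
|BC| ∈ {50}
|AC| ∈ [43, 57]

|AC| ∈ [43, 57]  (≈ [43.0000, 57.0000])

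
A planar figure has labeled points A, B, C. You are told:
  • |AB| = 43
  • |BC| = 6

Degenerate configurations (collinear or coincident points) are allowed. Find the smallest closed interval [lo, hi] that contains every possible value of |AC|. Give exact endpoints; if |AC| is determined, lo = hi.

|AC| ∈ [37, 49]  (≈ [37.0000, 49.0000])

|AB| ∈ {43}
|BC| ∈ {6}
|AC| ∈ [37, 49]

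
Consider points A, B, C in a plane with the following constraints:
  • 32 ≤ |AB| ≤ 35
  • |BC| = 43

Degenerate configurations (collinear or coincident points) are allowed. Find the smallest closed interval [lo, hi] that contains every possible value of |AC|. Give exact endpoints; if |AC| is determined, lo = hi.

|AB| ∈ [32, 35]
|BC| ∈ {43}
|AC| ∈ [8, 78]

|AC| ∈ [8, 78]  (≈ [8.0000, 78.0000])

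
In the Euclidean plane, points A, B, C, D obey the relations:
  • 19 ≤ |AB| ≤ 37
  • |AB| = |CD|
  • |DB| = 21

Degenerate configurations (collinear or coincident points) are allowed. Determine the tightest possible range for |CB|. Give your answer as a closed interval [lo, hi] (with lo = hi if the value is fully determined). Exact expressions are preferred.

|CB| ∈ [0, 58]  (≈ [0.0000, 58.0000])

|AB| ∈ [19, 37]
|BD| ∈ {21}
|CD| ∈ [19, 37]
|AD| ∈ [0, 58]
|BC| ∈ [0, 58]
|AC| ∈ [0, 95]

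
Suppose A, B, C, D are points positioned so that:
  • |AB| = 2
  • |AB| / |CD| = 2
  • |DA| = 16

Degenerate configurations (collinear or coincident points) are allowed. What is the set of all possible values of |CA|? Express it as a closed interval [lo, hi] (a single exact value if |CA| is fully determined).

|CA| ∈ [15, 17]  (≈ [15.0000, 17.0000])

|AB| ∈ {2}
|AD| ∈ {16}
|CD| ∈ {1}
|BD| ∈ [14, 18]
|AC| ∈ [15, 17]
|BC| ∈ [13, 19]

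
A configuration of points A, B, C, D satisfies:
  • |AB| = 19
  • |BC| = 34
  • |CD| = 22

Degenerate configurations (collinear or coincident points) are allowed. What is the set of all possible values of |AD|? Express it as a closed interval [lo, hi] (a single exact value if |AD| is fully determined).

|AB| ∈ {19}
|BC| ∈ {34}
|CD| ∈ {22}
|AC| ∈ [15, 53]
|BD| ∈ [12, 56]
|AD| ∈ [0, 75]

|AD| ∈ [0, 75]  (≈ [0.0000, 75.0000])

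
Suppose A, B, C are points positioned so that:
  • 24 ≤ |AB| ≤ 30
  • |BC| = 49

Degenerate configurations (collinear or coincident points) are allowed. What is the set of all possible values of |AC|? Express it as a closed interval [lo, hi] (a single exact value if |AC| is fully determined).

|AB| ∈ [24, 30]
|BC| ∈ {49}
|AC| ∈ [19, 79]

|AC| ∈ [19, 79]  (≈ [19.0000, 79.0000])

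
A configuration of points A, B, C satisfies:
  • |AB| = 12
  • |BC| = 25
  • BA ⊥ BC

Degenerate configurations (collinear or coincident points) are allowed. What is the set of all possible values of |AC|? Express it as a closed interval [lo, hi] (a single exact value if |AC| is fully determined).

|AB| ∈ {12}
|BC| ∈ {25}
|AC| ∈ {√(769)}

|AC| = √(769)  (≈ 27.7308)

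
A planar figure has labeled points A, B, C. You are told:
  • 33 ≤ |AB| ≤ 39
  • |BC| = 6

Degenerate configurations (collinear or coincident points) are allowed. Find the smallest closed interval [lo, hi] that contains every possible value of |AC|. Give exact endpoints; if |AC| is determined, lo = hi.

|AC| ∈ [27, 45]  (≈ [27.0000, 45.0000])

|AB| ∈ [33, 39]
|BC| ∈ {6}
|AC| ∈ [27, 45]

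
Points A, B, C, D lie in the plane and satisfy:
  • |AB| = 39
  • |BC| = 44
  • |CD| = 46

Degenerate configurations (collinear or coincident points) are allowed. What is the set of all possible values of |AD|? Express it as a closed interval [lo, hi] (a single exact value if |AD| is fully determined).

|AD| ∈ [0, 129]  (≈ [0.0000, 129.0000])

|AB| ∈ {39}
|BC| ∈ {44}
|CD| ∈ {46}
|AC| ∈ [5, 83]
|BD| ∈ [2, 90]
|AD| ∈ [0, 129]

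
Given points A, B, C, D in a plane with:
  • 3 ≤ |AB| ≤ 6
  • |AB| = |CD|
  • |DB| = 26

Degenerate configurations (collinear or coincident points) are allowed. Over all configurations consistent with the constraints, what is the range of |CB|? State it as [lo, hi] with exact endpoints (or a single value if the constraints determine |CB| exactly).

|CB| ∈ [20, 32]  (≈ [20.0000, 32.0000])

|AB| ∈ [3, 6]
|BD| ∈ {26}
|CD| ∈ [3, 6]
|AD| ∈ [20, 32]
|BC| ∈ [20, 32]
|AC| ∈ [14, 38]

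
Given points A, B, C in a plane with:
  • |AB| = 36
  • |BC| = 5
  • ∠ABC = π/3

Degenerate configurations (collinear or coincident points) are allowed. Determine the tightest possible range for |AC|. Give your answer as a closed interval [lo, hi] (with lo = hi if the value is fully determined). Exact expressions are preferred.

|AC| = √(1141)  (≈ 33.7787)

|AB| ∈ {36}
|BC| ∈ {5}
|AC| ∈ {√(1141)}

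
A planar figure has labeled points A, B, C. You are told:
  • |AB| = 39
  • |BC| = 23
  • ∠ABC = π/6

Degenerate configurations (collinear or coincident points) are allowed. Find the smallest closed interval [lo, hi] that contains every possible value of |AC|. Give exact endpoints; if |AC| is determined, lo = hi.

|AC| = √(2050 - 897·√(3))  (≈ 22.2789)

|AB| ∈ {39}
|BC| ∈ {23}
|AC| ∈ {√(2050 - 897·√(3))}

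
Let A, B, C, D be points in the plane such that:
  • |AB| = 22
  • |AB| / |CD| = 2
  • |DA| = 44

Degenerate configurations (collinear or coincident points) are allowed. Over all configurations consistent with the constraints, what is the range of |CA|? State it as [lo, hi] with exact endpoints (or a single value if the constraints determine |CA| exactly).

|AB| ∈ {22}
|AD| ∈ {44}
|CD| ∈ {11}
|BD| ∈ [22, 66]
|AC| ∈ [33, 55]
|BC| ∈ [11, 77]

|CA| ∈ [33, 55]  (≈ [33.0000, 55.0000])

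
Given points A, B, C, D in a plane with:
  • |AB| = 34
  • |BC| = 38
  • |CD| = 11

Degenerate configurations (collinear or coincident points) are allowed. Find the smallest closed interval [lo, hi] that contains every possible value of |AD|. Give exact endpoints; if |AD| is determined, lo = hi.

|AD| ∈ [0, 83]  (≈ [0.0000, 83.0000])

|AB| ∈ {34}
|BC| ∈ {38}
|CD| ∈ {11}
|AC| ∈ [4, 72]
|BD| ∈ [27, 49]
|AD| ∈ [0, 83]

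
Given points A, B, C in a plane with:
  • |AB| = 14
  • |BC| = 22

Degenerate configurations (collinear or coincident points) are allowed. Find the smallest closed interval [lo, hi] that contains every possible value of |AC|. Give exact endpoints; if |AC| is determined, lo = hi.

|AC| ∈ [8, 36]  (≈ [8.0000, 36.0000])

|AB| ∈ {14}
|BC| ∈ {22}
|AC| ∈ [8, 36]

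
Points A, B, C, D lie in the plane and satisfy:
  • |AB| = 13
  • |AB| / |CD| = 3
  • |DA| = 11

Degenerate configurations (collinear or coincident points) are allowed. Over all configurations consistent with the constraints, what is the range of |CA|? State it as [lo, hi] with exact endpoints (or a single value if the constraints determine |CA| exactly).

|CA| ∈ [20/3, 46/3]  (≈ [6.6667, 15.3333])

|AB| ∈ {13}
|AD| ∈ {11}
|CD| ∈ {13/3}
|BD| ∈ [2, 24]
|AC| ∈ [20/3, 46/3]
|BC| ∈ [0, 85/3]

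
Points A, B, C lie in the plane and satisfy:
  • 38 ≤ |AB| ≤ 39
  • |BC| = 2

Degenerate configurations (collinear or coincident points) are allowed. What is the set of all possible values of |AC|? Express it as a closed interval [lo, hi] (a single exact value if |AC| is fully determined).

|AC| ∈ [36, 41]  (≈ [36.0000, 41.0000])

|AB| ∈ [38, 39]
|BC| ∈ {2}
|AC| ∈ [36, 41]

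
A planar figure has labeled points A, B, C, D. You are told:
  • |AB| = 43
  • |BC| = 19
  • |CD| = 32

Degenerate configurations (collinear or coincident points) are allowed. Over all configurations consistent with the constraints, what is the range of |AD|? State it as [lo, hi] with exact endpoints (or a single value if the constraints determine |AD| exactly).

|AB| ∈ {43}
|BC| ∈ {19}
|CD| ∈ {32}
|AC| ∈ [24, 62]
|BD| ∈ [13, 51]
|AD| ∈ [0, 94]

|AD| ∈ [0, 94]  (≈ [0.0000, 94.0000])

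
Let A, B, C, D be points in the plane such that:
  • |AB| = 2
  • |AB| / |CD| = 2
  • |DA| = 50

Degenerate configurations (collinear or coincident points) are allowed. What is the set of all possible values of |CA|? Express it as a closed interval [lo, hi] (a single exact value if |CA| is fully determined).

|CA| ∈ [49, 51]  (≈ [49.0000, 51.0000])

|AB| ∈ {2}
|AD| ∈ {50}
|CD| ∈ {1}
|BD| ∈ [48, 52]
|AC| ∈ [49, 51]
|BC| ∈ [47, 53]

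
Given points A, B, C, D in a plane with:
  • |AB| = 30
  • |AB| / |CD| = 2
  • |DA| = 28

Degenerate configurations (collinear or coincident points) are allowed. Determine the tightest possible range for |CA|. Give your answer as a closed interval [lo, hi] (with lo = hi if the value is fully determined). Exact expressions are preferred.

|AB| ∈ {30}
|AD| ∈ {28}
|CD| ∈ {15}
|BD| ∈ [2, 58]
|AC| ∈ [13, 43]
|BC| ∈ [0, 73]

|CA| ∈ [13, 43]  (≈ [13.0000, 43.0000])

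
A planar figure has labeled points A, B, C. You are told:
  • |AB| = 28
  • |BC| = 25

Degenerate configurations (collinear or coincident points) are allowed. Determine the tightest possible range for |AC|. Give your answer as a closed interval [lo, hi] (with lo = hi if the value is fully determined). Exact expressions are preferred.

|AC| ∈ [3, 53]  (≈ [3.0000, 53.0000])

|AB| ∈ {28}
|BC| ∈ {25}
|AC| ∈ [3, 53]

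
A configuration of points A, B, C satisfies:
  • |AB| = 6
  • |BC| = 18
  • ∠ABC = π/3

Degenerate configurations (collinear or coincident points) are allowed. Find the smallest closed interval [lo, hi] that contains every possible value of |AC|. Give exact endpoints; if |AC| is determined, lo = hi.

|AB| ∈ {6}
|BC| ∈ {18}
|AC| ∈ {6·√(7)}

|AC| = 6·√(7)  (≈ 15.8745)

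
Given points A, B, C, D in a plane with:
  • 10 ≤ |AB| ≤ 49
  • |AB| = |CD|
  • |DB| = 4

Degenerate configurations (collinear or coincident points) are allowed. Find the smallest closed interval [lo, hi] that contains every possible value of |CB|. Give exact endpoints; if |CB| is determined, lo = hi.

|CB| ∈ [6, 53]  (≈ [6.0000, 53.0000])

|AB| ∈ [10, 49]
|BD| ∈ {4}
|CD| ∈ [10, 49]
|AD| ∈ [6, 53]
|BC| ∈ [6, 53]
|AC| ∈ [0, 102]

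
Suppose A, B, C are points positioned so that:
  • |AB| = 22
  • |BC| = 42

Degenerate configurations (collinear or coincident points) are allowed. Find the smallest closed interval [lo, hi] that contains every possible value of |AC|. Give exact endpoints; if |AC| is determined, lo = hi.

|AC| ∈ [20, 64]  (≈ [20.0000, 64.0000])

|AB| ∈ {22}
|BC| ∈ {42}
|AC| ∈ [20, 64]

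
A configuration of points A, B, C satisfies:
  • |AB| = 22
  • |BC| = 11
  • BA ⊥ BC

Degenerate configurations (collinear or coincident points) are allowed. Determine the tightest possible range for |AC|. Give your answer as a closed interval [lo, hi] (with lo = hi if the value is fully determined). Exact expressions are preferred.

|AC| = 11·√(5)  (≈ 24.5967)

|AB| ∈ {22}
|BC| ∈ {11}
|AC| ∈ {11·√(5)}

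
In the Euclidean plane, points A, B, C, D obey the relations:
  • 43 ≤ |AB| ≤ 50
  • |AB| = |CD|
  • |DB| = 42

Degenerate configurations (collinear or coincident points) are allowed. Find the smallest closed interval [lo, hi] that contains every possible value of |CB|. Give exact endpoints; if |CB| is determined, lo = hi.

|CB| ∈ [1, 92]  (≈ [1.0000, 92.0000])

|AB| ∈ [43, 50]
|BD| ∈ {42}
|CD| ∈ [43, 50]
|AD| ∈ [1, 92]
|BC| ∈ [1, 92]
|AC| ∈ [0, 142]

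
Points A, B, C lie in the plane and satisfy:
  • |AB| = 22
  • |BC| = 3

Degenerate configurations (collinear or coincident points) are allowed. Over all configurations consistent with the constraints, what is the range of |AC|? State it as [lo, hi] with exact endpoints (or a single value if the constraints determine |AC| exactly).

|AC| ∈ [19, 25]  (≈ [19.0000, 25.0000])

|AB| ∈ {22}
|BC| ∈ {3}
|AC| ∈ [19, 25]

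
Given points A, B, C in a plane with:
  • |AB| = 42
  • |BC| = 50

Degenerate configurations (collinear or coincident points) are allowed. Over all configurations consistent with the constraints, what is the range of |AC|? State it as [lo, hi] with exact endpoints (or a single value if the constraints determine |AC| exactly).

|AC| ∈ [8, 92]  (≈ [8.0000, 92.0000])

|AB| ∈ {42}
|BC| ∈ {50}
|AC| ∈ [8, 92]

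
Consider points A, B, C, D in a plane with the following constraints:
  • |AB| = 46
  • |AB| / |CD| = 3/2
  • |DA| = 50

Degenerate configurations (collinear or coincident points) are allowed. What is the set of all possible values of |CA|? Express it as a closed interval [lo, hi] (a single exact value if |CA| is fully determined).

|CA| ∈ [58/3, 242/3]  (≈ [19.3333, 80.6667])

|AB| ∈ {46}
|AD| ∈ {50}
|CD| ∈ {92/3}
|BD| ∈ [4, 96]
|AC| ∈ [58/3, 242/3]
|BC| ∈ [0, 380/3]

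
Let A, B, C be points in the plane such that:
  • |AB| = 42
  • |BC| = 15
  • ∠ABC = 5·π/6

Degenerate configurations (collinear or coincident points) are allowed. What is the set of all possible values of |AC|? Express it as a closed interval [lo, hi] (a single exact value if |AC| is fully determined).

|AB| ∈ {42}
|BC| ∈ {15}
|AC| ∈ {3·√(70·√(3) + 221)}

|AC| = 3·√(70·√(3) + 221)  (≈ 55.4995)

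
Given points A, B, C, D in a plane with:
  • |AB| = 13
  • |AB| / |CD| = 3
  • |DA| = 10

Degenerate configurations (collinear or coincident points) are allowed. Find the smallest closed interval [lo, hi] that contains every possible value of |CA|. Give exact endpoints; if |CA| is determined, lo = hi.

|CA| ∈ [17/3, 43/3]  (≈ [5.6667, 14.3333])

|AB| ∈ {13}
|AD| ∈ {10}
|CD| ∈ {13/3}
|BD| ∈ [3, 23]
|AC| ∈ [17/3, 43/3]
|BC| ∈ [0, 82/3]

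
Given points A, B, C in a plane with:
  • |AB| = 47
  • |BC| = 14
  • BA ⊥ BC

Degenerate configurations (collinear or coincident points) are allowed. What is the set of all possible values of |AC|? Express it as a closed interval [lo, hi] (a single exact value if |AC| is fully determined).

|AC| = √(2405)  (≈ 49.0408)

|AB| ∈ {47}
|BC| ∈ {14}
|AC| ∈ {√(2405)}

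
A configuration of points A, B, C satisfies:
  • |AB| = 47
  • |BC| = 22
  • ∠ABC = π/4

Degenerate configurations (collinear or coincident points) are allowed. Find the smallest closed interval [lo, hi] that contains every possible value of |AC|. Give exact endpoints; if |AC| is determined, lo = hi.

|AB| ∈ {47}
|BC| ∈ {22}
|AC| ∈ {√(2693 - 1034·√(2))}

|AC| = √(2693 - 1034·√(2))  (≈ 35.0814)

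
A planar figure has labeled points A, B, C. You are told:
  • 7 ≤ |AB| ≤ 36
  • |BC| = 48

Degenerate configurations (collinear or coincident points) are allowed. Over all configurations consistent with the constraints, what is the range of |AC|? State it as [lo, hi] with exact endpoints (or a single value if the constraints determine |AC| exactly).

|AC| ∈ [12, 84]  (≈ [12.0000, 84.0000])

|AB| ∈ [7, 36]
|BC| ∈ {48}
|AC| ∈ [12, 84]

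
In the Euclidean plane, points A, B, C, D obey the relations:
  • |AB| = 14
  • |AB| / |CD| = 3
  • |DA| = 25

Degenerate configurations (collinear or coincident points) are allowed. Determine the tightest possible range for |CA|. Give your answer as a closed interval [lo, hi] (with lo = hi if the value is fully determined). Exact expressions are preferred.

|AB| ∈ {14}
|AD| ∈ {25}
|CD| ∈ {14/3}
|BD| ∈ [11, 39]
|AC| ∈ [61/3, 89/3]
|BC| ∈ [19/3, 131/3]

|CA| ∈ [61/3, 89/3]  (≈ [20.3333, 29.6667])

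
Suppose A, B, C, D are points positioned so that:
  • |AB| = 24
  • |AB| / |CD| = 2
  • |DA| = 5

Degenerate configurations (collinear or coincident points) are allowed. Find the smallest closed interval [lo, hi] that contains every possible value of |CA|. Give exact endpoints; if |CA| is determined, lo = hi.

|AB| ∈ {24}
|AD| ∈ {5}
|CD| ∈ {12}
|BD| ∈ [19, 29]
|AC| ∈ [7, 17]
|BC| ∈ [7, 41]

|CA| ∈ [7, 17]  (≈ [7.0000, 17.0000])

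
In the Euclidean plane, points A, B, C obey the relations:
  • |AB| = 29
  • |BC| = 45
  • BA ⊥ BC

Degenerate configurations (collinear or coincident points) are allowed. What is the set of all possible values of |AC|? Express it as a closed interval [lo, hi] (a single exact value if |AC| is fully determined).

|AC| = √(2866)  (≈ 53.5350)

|AB| ∈ {29}
|BC| ∈ {45}
|AC| ∈ {√(2866)}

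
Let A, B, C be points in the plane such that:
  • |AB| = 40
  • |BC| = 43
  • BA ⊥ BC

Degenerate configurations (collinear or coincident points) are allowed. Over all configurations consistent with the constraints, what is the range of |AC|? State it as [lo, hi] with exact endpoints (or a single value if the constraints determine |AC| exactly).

|AC| = √(3449)  (≈ 58.7282)

|AB| ∈ {40}
|BC| ∈ {43}
|AC| ∈ {√(3449)}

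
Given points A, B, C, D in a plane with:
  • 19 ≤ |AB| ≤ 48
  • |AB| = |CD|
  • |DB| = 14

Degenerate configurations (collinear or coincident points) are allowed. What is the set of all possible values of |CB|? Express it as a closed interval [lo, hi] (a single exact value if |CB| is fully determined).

|CB| ∈ [5, 62]  (≈ [5.0000, 62.0000])

|AB| ∈ [19, 48]
|BD| ∈ {14}
|CD| ∈ [19, 48]
|AD| ∈ [5, 62]
|BC| ∈ [5, 62]
|AC| ∈ [0, 110]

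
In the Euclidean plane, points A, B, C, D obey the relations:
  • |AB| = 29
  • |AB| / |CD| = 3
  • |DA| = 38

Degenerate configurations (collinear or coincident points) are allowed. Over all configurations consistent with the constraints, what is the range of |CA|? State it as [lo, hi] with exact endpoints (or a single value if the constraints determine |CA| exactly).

|CA| ∈ [85/3, 143/3]  (≈ [28.3333, 47.6667])

|AB| ∈ {29}
|AD| ∈ {38}
|CD| ∈ {29/3}
|BD| ∈ [9, 67]
|AC| ∈ [85/3, 143/3]
|BC| ∈ [0, 230/3]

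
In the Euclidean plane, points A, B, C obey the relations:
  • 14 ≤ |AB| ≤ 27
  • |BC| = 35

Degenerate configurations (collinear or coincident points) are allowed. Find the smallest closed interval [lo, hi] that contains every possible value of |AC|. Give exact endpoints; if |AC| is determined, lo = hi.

|AC| ∈ [8, 62]  (≈ [8.0000, 62.0000])

|AB| ∈ [14, 27]
|BC| ∈ {35}
|AC| ∈ [8, 62]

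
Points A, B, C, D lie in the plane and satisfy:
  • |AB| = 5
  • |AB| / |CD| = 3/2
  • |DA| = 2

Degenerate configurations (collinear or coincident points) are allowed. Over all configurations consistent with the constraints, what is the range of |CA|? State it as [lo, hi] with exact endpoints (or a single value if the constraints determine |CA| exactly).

|CA| ∈ [4/3, 16/3]  (≈ [1.3333, 5.3333])

|AB| ∈ {5}
|AD| ∈ {2}
|CD| ∈ {10/3}
|BD| ∈ [3, 7]
|AC| ∈ [4/3, 16/3]
|BC| ∈ [0, 31/3]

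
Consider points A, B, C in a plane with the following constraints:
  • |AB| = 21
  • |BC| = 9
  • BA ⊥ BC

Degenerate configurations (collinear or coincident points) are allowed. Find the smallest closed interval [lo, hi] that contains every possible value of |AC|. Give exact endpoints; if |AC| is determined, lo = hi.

|AB| ∈ {21}
|BC| ∈ {9}
|AC| ∈ {3·√(58)}

|AC| = 3·√(58)  (≈ 22.8473)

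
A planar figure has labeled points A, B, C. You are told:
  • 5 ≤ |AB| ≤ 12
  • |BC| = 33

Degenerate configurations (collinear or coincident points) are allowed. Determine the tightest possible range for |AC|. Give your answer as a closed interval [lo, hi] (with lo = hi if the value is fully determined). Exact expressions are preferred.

|AB| ∈ [5, 12]
|BC| ∈ {33}
|AC| ∈ [21, 45]

|AC| ∈ [21, 45]  (≈ [21.0000, 45.0000])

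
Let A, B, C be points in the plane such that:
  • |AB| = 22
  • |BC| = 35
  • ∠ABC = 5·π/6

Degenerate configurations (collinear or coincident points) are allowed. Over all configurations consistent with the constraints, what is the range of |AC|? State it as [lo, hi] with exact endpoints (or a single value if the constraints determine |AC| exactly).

|AC| = √(770·√(3) + 1709)  (≈ 55.1605)

|AB| ∈ {22}
|BC| ∈ {35}
|AC| ∈ {√(770·√(3) + 1709)}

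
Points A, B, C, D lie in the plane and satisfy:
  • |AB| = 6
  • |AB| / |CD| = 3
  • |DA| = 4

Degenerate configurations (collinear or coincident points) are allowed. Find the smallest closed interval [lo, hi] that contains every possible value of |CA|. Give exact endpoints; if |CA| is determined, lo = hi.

|AB| ∈ {6}
|AD| ∈ {4}
|CD| ∈ {2}
|BD| ∈ [2, 10]
|AC| ∈ [2, 6]
|BC| ∈ [0, 12]

|CA| ∈ [2, 6]  (≈ [2.0000, 6.0000])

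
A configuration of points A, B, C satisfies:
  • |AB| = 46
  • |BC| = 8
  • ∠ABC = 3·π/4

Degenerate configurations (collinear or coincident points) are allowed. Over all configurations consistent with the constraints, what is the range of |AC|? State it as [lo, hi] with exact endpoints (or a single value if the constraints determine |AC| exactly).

|AB| ∈ {46}
|BC| ∈ {8}
|AC| ∈ {2·√(92·√(2) + 545)}

|AC| = 2·√(92·√(2) + 545)  (≈ 51.9657)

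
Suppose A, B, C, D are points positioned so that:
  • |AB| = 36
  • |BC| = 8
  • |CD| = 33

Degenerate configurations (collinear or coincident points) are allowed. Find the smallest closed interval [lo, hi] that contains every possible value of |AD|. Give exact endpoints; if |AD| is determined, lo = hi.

|AD| ∈ [0, 77]  (≈ [0.0000, 77.0000])

|AB| ∈ {36}
|BC| ∈ {8}
|CD| ∈ {33}
|AC| ∈ [28, 44]
|BD| ∈ [25, 41]
|AD| ∈ [0, 77]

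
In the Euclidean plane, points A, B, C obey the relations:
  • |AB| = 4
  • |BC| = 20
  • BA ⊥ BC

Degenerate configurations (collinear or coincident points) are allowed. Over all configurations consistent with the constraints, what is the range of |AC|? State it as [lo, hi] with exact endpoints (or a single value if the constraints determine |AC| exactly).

|AB| ∈ {4}
|BC| ∈ {20}
|AC| ∈ {4·√(26)}

|AC| = 4·√(26)  (≈ 20.3961)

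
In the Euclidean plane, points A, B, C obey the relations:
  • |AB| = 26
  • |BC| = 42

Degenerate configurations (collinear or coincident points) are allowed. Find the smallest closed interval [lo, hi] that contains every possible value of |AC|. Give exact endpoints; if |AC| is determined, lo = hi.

|AB| ∈ {26}
|BC| ∈ {42}
|AC| ∈ [16, 68]

|AC| ∈ [16, 68]  (≈ [16.0000, 68.0000])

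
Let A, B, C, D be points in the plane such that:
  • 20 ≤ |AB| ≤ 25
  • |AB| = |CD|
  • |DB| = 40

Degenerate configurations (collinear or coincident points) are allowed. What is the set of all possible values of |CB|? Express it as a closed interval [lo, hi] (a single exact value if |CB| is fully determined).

|CB| ∈ [15, 65]  (≈ [15.0000, 65.0000])

|AB| ∈ [20, 25]
|BD| ∈ {40}
|CD| ∈ [20, 25]
|AD| ∈ [15, 65]
|BC| ∈ [15, 65]
|AC| ∈ [0, 90]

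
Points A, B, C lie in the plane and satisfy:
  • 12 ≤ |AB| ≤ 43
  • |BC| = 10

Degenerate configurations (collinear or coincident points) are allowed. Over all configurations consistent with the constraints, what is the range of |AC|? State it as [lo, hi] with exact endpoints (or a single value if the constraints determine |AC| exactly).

|AC| ∈ [2, 53]  (≈ [2.0000, 53.0000])

|AB| ∈ [12, 43]
|BC| ∈ {10}
|AC| ∈ [2, 53]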